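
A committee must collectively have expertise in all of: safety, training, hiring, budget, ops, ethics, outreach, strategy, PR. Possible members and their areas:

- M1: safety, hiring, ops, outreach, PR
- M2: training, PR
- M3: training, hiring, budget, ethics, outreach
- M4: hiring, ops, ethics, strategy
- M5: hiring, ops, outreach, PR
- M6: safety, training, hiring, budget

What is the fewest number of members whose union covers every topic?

3

M1, M3, M4 together cover {safety, training, hiring, budget, ops, ethics, outreach, strategy, PR} — every topic.
No 2 of the 6 members cover everything (all 15 pairs fall short), so 3 is minimum.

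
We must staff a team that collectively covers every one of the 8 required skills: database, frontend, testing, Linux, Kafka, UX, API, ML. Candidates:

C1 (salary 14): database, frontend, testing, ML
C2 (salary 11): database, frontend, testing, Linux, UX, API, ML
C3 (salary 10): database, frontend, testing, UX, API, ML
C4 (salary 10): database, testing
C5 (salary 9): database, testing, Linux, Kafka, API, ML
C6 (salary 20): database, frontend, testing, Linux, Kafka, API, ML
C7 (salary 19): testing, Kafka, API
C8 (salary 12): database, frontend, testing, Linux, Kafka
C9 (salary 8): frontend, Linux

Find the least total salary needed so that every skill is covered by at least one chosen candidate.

C3, C5 cover every skill at salary 10 + 9 = 19.
Any cover uses at least 2 candidates; among all covering selections none totals below 19.

19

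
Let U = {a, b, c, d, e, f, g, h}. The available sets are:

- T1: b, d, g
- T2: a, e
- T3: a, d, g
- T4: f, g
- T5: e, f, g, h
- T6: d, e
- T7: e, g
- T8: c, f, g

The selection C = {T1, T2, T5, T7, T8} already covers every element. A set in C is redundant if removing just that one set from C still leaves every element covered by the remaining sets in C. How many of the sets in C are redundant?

Drop T1: b, d uncovered — not redundant.
Drop T2: a uncovered — not redundant.
Drop T5: h uncovered — not redundant.
Drop T7: the rest still cover every element — redundant.
Drop T8: c uncovered — not redundant.
1 redundant: T7.

1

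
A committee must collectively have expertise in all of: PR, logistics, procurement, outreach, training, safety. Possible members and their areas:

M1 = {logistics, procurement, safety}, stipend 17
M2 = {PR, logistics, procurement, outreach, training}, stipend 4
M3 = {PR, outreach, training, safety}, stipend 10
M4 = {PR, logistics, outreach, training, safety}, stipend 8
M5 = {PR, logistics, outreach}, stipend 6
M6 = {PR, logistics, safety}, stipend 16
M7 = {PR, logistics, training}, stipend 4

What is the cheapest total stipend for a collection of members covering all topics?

M2, M4 cover every topic at stipend 4 + 8 = 12.
Any cover uses at least 2 members; among all covering selections none totals below 12.

12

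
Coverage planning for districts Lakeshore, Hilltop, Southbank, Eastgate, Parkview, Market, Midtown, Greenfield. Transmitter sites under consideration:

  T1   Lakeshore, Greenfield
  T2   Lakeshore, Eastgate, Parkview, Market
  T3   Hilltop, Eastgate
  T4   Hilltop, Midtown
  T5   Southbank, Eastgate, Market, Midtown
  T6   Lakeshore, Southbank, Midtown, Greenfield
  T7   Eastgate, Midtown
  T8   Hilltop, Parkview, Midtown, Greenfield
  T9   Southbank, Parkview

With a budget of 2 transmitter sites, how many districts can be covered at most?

Choosing T2, T6 covers {Lakeshore, Southbank, Eastgate, Parkview, Market, Midtown, Greenfield} — 7 districts.
No choice of 2 transmitter sites does better; here Hilltop is left uncovered.

7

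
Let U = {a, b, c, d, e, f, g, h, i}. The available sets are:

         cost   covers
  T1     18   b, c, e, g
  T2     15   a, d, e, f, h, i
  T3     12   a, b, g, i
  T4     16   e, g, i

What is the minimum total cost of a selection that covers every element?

33

T1, T2 cover every element at cost 18 + 15 = 33.
Any cover uses at least 2 sets; among all covering selections none totals below 33.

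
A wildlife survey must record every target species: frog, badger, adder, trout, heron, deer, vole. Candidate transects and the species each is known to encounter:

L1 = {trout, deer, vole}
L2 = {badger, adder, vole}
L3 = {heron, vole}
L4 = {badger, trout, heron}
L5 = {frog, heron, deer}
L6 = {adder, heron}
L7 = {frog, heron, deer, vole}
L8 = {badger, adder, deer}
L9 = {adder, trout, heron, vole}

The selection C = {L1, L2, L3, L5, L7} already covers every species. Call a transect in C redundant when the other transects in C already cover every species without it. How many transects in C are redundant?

3

Drop L1: trout uncovered — not redundant.
Drop L2: badger, adder uncovered — not redundant.
Drop L3: the rest still cover every species — redundant.
Drop L5: the rest still cover every species — redundant.
Drop L7: the rest still cover every species — redundant.
3 redundant: L3, L5, L7.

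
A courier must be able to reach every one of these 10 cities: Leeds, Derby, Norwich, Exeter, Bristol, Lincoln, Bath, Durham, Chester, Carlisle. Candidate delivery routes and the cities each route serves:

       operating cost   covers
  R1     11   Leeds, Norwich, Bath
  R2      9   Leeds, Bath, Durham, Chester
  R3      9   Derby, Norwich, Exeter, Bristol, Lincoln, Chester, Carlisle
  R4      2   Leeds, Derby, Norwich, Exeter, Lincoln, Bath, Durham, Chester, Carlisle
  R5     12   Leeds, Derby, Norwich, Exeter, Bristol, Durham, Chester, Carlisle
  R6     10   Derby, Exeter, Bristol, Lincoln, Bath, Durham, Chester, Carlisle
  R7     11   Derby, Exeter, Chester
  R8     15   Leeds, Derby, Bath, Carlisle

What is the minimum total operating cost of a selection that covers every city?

11

R3, R4 cover every city at operating cost 9 + 2 = 11.
Any cover uses at least 2 routes; among all covering selections none totals below 11.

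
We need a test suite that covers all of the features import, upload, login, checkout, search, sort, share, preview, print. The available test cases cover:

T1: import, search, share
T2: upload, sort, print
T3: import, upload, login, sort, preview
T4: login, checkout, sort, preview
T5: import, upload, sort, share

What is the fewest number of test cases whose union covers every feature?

3

T1, T2, T4 together cover {import, upload, login, checkout, search, sort, share, preview, print} — every feature.
No 2 of the 5 test cases cover everything (all 10 pairs fall short), so 3 is minimum.
Greedy (largest uncovered first) would take T3, T1, T2, T4 — 4 test cases — but 3 suffice.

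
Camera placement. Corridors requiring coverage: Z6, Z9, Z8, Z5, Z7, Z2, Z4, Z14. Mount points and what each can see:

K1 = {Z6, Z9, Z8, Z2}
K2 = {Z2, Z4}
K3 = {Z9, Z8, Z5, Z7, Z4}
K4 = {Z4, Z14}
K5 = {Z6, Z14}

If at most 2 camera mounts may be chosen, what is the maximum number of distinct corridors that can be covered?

Choosing K1, K3 covers {Z6, Z9, Z8, Z5, Z7, Z2, Z4} — 7 corridors.
No choice of 2 camera mounts does better; here Z14 is left uncovered.

7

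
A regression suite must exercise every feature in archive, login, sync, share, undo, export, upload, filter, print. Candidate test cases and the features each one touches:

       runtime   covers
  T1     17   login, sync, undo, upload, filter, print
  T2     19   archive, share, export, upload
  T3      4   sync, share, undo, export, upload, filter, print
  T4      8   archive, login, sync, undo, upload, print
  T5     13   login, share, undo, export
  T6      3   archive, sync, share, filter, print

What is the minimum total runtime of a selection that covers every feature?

12

T3, T4 cover every feature at runtime 4 + 8 = 12.
Any cover uses at least 2 test cases; among all covering selections none totals below 12.
Greedy by coverage-per-runtime would pick T3, T6, T4 for 15 — worse than the optimum 12.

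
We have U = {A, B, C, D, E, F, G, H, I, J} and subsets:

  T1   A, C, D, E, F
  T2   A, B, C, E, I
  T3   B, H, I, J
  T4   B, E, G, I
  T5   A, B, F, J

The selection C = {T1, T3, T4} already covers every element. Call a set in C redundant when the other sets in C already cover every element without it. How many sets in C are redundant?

0

Drop T1: A, C, D, F uncovered — not redundant.
Drop T3: H, J uncovered — not redundant.
Drop T4: G uncovered — not redundant.
None of the sets in C is redundant.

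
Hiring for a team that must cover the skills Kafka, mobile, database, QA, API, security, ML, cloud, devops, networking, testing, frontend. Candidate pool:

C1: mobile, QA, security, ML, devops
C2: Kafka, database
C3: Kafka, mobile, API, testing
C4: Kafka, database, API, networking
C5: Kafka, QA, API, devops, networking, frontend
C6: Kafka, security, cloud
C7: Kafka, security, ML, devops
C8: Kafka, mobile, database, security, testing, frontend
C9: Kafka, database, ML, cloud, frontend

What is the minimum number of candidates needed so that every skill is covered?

C5, C8, C9 together cover {Kafka, mobile, database, QA, API, security, ML, cloud, devops, networking, testing, frontend} — every skill.
No 2 of the 9 candidates cover everything (all 36 pairs fall short), so 3 is minimum.

3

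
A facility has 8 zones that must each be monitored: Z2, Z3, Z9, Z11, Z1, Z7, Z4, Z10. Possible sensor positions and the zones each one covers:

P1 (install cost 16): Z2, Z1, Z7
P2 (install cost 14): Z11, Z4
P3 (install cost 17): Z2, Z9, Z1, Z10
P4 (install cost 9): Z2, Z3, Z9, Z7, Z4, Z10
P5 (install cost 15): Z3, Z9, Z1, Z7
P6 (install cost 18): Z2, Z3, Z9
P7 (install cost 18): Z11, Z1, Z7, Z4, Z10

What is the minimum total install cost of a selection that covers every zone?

P4, P7 cover every zone at install cost 9 + 18 = 27.
Any cover uses at least 2 sensor positions; among all covering selections none totals below 27.

27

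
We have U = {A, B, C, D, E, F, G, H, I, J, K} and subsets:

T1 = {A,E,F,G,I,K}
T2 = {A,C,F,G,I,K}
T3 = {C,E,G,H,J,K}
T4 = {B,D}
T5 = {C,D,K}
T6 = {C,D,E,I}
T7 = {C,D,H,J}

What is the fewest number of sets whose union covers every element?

T1, T3, T4 together cover {A, B, C, D, E, F, G, H, I, J, K} — every element.
No 2 of the 7 sets cover everything (all 21 pairs fall short), so 3 is minimum.

3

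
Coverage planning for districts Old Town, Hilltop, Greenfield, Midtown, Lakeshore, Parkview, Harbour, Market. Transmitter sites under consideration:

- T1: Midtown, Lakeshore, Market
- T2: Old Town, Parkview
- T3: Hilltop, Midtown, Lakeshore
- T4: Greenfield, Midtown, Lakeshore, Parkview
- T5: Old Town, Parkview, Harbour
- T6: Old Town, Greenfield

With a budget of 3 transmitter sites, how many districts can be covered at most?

Choosing T1, T3, T5 covers {Old Town, Hilltop, Midtown, Lakeshore, Parkview, Harbour, Market} — 7 districts.
No choice of 3 transmitter sites does better; here Greenfield is left uncovered.

7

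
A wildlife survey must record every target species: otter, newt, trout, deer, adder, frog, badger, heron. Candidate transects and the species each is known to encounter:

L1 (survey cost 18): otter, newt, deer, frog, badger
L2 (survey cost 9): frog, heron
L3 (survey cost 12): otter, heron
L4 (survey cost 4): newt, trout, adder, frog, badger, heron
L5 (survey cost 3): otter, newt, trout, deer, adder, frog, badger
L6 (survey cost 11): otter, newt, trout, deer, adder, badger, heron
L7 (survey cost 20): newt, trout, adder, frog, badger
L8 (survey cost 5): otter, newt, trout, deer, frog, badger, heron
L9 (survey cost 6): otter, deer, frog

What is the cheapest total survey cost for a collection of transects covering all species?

7

L4, L5 cover every species at survey cost 4 + 3 = 7.
Any cover uses at least 2 transects; among all covering selections none totals below 7.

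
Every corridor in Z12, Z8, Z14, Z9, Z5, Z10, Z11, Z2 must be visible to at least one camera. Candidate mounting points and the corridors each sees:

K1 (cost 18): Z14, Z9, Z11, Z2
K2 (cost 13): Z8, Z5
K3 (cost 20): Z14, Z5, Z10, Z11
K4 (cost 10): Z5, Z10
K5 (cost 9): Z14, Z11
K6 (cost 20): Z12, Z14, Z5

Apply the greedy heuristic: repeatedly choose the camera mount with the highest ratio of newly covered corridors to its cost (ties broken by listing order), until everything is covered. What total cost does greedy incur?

Pick 1: K1 adds 4 new (Z14, Z9, Z11, Z2) at cost 18 (ratio 4/18).
Pick 2: K4 adds 2 new (Z5, Z10) at cost 10 (ratio 2/10).
Pick 3: K2 adds 1 new (Z8) at cost 13 (ratio 1/13).
Pick 4: K6 adds 1 new (Z12) at cost 20 (ratio 1/20).
Greedy total cost: 18 + 10 + 13 + 20 = 61.

61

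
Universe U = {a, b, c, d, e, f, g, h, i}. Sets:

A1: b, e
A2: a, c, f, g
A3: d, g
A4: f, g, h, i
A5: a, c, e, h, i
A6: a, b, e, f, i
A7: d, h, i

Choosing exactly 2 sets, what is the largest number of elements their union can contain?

7

Choosing A2, A5 covers {a, c, e, f, g, h, i} — 7 elements.
No choice of 2 sets does better; here b, d are left uncovered.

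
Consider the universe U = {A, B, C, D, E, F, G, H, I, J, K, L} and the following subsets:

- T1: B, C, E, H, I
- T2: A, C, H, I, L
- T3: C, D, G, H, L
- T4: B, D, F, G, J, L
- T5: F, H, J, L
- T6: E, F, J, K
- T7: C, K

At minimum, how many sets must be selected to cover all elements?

T2, T4, T6 together cover {A, B, C, D, E, F, G, H, I, J, K, L} — every element.
No 2 of the 7 sets cover everything (all 21 pairs fall short), so 3 is minimum.
Greedy (largest uncovered first) would take T4, T1, T2, T6 — 4 sets — but 3 suffice.

3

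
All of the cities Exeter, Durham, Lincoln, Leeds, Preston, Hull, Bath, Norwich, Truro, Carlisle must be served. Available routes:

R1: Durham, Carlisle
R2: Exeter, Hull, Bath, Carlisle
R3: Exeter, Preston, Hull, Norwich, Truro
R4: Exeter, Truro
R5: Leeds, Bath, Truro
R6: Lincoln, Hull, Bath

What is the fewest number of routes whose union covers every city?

R1, R3, R5, R6 together cover {Exeter, Durham, Lincoln, Leeds, Preston, Hull, Bath, Norwich, Truro, Carlisle} — every city.
No 3 of the 6 routes cover everything (all 20 triples fall short), so 4 is minimum.

4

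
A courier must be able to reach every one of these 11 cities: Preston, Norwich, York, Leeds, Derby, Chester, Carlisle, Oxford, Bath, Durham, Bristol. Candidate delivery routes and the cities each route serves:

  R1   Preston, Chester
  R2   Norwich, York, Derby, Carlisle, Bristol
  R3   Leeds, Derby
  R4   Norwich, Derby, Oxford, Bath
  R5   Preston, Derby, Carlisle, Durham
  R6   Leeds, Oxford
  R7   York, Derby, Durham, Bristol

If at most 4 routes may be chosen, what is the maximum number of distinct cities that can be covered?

10

Choosing R1, R2, R3, R4 covers {Preston, Norwich, York, Leeds, Derby, Chester, Carlisle, Oxford, Bath, Bristol} — 10 cities.
No choice of 4 routes does better; here Durham is left uncovered.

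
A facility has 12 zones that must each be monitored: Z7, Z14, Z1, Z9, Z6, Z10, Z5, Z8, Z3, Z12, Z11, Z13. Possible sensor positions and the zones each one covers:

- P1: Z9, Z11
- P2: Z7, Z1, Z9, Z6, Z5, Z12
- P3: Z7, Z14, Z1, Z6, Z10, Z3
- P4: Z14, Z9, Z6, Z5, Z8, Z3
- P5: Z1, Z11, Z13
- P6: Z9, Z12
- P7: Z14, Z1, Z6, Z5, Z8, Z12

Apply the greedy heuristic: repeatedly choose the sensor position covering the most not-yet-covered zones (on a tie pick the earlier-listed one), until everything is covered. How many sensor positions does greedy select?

4

Pick 1: P2 covers 6 new zones (Z7, Z1, Z9, Z6, Z5, Z12).
Pick 2: P3 covers 3 new zones (Z14, Z10, Z3).
Pick 3: P5 covers 2 new zones (Z11, Z13).
Pick 4: P4 covers 1 new zones (Z8).
Greedy uses 4 sensor positions.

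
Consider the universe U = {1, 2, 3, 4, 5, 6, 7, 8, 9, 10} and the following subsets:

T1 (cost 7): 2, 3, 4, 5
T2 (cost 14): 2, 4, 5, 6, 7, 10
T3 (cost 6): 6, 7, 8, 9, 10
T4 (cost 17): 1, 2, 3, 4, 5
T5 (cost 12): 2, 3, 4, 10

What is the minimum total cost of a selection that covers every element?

T3, T4 cover every element at cost 6 + 17 = 23.
Any cover uses at least 2 sets; among all covering selections none totals below 23.
Greedy by coverage-per-cost would pick T3, T1, T4 for 30 — worse than the optimum 23.

23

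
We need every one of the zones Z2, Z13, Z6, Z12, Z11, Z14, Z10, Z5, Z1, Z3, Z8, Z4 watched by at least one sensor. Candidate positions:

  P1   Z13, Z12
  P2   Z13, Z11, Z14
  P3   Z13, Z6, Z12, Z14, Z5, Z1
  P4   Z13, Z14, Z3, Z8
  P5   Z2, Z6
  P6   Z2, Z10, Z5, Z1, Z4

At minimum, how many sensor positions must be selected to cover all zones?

P2, P3, P4, P6 together cover {Z2, Z13, Z6, Z12, Z11, Z14, Z10, Z5, Z1, Z3, Z8, Z4} — every zone.
No 3 of the 6 sensor positions cover everything (all 20 triples fall short), so 4 is minimum.

4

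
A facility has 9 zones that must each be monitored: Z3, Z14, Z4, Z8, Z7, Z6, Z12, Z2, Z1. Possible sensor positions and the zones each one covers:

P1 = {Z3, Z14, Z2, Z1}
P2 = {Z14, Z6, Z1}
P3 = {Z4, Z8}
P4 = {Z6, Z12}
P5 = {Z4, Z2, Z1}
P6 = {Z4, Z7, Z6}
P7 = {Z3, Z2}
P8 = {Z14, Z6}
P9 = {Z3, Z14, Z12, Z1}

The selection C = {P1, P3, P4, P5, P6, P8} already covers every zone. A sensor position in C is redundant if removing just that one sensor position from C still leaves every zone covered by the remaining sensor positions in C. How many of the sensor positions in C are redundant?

Drop P1: Z3 uncovered — not redundant.
Drop P3: Z8 uncovered — not redundant.
Drop P4: Z12 uncovered — not redundant.
Drop P5: the rest still cover every zone — redundant.
Drop P6: Z7 uncovered — not redundant.
Drop P8: the rest still cover every zone — redundant.
2 redundant: P5, P8.

2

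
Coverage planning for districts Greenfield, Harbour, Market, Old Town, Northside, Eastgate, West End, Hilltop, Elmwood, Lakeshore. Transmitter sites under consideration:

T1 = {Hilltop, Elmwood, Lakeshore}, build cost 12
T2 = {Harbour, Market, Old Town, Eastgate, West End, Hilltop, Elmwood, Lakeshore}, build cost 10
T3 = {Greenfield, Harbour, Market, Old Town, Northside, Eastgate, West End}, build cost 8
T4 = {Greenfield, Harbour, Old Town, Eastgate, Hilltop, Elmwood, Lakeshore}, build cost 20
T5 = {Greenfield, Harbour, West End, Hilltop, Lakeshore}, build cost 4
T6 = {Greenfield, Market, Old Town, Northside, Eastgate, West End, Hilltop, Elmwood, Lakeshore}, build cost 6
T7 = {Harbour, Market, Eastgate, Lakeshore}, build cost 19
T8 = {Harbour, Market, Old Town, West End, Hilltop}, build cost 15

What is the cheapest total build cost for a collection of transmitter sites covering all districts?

10

T5, T6 cover every district at build cost 4 + 6 = 10.
Any cover uses at least 2 transmitter sites; among all covering selections none totals below 10.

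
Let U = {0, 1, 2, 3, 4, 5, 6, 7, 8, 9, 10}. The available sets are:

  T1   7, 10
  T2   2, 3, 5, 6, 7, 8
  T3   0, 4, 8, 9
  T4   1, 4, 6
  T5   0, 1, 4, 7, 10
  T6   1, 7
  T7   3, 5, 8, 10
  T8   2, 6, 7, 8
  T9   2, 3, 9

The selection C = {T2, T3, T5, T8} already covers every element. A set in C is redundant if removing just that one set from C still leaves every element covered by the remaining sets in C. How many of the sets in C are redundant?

1

Drop T2: 3, 5 uncovered — not redundant.
Drop T3: 9 uncovered — not redundant.
Drop T5: 1, 10 uncovered — not redundant.
Drop T8: the rest still cover every element — redundant.
1 redundant: T8.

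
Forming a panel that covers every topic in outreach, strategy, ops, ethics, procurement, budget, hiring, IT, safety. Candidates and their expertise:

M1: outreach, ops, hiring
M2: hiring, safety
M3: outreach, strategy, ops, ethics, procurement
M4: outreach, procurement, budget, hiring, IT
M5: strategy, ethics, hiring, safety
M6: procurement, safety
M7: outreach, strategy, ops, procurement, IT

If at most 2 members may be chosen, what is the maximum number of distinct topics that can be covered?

8

Choosing M3, M4 covers {outreach, strategy, ops, ethics, procurement, budget, hiring, IT} — 8 topics.
No choice of 2 members does better; here safety is left uncovered.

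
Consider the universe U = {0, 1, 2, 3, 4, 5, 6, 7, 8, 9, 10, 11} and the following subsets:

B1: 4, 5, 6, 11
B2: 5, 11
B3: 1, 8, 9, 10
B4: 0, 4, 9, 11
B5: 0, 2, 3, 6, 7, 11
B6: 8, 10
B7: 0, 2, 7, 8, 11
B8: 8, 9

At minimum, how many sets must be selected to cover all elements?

3

B1, B3, B5 together cover {0, 1, 2, 3, 4, 5, 6, 7, 8, 9, 10, 11} — every element.
No 2 of the 8 sets cover everything (all 28 pairs fall short), so 3 is minimum.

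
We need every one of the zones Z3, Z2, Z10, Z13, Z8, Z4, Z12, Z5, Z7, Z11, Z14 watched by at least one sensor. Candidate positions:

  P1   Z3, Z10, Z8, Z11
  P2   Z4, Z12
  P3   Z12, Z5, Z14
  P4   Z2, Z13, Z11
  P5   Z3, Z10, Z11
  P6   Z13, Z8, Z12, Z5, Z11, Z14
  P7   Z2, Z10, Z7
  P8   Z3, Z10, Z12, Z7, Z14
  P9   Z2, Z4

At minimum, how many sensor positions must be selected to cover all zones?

3

P6, P8, P9 together cover {Z3, Z2, Z10, Z13, Z8, Z4, Z12, Z5, Z7, Z11, Z14} — every zone.
No 2 of the 9 sensor positions cover everything (all 36 pairs fall short), so 3 is minimum.
Greedy (largest uncovered first) would take P6, P7, P1, P2 — 4 sensor positions — but 3 suffice.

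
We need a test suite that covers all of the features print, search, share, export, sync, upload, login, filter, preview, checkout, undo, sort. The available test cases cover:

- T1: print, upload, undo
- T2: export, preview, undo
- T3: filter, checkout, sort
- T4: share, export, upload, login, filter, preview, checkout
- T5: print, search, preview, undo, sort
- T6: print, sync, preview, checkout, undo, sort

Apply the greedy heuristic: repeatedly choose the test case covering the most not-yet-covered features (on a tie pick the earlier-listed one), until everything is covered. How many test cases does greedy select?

Pick 1: T4 covers 7 new features (share, export, upload, login, filter, preview, checkout).
Pick 2: T5 covers 4 new features (print, search, undo, sort).
Pick 3: T6 covers 1 new features (sync).
Greedy uses 3 test cases.

3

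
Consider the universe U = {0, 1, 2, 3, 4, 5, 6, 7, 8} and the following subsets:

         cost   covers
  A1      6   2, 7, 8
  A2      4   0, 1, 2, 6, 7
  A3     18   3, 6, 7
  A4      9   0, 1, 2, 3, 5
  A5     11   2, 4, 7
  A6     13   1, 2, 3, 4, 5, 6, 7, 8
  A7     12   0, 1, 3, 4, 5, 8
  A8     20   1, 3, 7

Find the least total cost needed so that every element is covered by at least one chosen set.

A2, A7 cover every element at cost 4 + 12 = 16.
Any cover uses at least 2 sets; among all covering selections none totals below 16.

16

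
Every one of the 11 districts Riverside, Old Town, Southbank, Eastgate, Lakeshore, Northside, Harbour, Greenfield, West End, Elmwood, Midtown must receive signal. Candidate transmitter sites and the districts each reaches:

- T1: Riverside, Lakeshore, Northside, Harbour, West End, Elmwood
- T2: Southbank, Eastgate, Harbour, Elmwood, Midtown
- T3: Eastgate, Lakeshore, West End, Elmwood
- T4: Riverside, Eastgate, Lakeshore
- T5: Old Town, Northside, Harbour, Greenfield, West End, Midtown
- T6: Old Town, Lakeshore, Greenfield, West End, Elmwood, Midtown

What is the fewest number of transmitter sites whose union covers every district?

3

T1, T2, T5 together cover {Riverside, Old Town, Southbank, Eastgate, Lakeshore, Northside, Harbour, Greenfield, West End, Elmwood, Midtown} — every district.
No 2 of the 6 transmitter sites cover everything (all 15 pairs fall short), so 3 is minimum.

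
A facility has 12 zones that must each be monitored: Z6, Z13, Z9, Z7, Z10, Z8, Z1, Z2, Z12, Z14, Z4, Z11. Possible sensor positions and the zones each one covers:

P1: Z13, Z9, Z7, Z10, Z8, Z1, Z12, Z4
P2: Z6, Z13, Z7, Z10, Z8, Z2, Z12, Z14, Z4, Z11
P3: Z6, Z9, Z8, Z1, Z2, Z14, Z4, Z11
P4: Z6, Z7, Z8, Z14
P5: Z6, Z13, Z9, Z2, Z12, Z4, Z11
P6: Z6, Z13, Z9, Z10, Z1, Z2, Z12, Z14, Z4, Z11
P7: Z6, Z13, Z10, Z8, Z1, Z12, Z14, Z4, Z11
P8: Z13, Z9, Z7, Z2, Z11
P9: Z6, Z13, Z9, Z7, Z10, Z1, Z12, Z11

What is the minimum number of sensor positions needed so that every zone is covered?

P1, P2 together cover {Z6, Z13, Z9, Z7, Z10, Z8, Z1, Z2, Z12, Z14, Z4, Z11} — every zone.
No single sensor position contains all 12 zones, so 2 is optimal.

2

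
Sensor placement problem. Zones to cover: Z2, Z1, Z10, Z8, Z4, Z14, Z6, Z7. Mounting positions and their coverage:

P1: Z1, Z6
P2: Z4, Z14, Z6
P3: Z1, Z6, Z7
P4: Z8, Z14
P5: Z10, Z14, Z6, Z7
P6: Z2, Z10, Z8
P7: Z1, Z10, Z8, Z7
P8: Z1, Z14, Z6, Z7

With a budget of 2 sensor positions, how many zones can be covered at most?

Choosing P2, P7 covers {Z1, Z10, Z8, Z4, Z14, Z6, Z7} — 7 zones.
No choice of 2 sensor positions does better; here Z2 is left uncovered.

7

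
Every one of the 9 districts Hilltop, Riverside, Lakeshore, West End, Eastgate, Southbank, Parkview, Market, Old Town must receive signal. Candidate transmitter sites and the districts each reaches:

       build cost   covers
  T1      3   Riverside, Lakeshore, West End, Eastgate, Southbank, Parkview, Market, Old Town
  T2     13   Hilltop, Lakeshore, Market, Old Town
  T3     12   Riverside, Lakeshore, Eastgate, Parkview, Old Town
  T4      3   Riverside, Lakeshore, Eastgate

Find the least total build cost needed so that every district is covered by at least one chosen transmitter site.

16

T1, T2 cover every district at build cost 3 + 13 = 16.
Any cover uses at least 2 transmitter sites; among all covering selections none totals below 16.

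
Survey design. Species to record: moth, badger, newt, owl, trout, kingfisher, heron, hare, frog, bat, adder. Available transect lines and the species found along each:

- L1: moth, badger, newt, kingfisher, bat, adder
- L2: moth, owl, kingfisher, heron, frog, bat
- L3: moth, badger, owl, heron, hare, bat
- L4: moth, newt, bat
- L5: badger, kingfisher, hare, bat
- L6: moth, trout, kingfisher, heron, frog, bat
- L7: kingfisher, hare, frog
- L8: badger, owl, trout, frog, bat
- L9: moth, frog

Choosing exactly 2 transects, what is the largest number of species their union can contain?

9

Choosing L1, L2 covers {moth, badger, newt, owl, kingfisher, heron, frog, bat, adder} — 9 species.
No choice of 2 transects does better; here trout, hare are left uncovered.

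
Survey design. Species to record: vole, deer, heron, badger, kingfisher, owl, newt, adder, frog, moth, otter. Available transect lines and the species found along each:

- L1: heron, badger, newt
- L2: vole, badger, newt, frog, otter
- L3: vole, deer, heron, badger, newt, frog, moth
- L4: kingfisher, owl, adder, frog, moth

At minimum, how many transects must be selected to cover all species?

3

L2, L3, L4 together cover {vole, deer, heron, badger, kingfisher, owl, newt, adder, frog, moth, otter} — every species.
No 2 of the 4 transects cover everything (all 6 pairs fall short), so 3 is minimum.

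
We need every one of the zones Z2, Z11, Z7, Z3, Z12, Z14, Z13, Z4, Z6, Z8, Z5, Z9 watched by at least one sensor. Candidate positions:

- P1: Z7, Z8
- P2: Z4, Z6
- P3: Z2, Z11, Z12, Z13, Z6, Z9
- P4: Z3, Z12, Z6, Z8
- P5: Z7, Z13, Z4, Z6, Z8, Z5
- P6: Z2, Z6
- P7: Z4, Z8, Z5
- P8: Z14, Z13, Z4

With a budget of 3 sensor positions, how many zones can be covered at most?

Choosing P3, P4, P5 covers {Z2, Z11, Z7, Z3, Z12, Z13, Z4, Z6, Z8, Z5, Z9} — 11 zones.
No choice of 3 sensor positions does better; here Z14 is left uncovered.

11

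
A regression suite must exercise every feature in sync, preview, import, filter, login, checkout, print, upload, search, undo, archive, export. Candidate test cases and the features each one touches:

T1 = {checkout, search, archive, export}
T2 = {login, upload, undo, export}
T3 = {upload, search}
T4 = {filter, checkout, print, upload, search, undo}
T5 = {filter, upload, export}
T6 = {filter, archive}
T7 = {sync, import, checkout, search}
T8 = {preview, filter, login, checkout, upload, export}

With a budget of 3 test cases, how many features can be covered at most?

11

Choosing T4, T7, T8 covers {sync, preview, import, filter, login, checkout, print, upload, search, undo, export} — 11 features.
No choice of 3 test cases does better; here archive is left uncovered.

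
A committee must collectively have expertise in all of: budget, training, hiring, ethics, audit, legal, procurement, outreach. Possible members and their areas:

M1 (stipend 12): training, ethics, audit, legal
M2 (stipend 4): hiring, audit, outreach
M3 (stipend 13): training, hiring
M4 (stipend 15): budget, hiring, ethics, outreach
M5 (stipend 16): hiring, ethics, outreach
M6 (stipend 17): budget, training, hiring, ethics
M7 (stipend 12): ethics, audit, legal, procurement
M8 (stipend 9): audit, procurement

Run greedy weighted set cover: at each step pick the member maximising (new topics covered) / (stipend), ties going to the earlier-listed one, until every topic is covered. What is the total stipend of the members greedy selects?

Pick 1: M2 adds 3 new (hiring, audit, outreach) at stipend 4 (ratio 3/4).
Pick 2: M1 adds 3 new (training, ethics, legal) at stipend 12 (ratio 3/12).
Pick 3: M8 adds 1 new (procurement) at stipend 9 (ratio 1/9).
Pick 4: M4 adds 1 new (budget) at stipend 15 (ratio 1/15).
Greedy total stipend: 4 + 12 + 9 + 15 = 40. (The true optimum is 33, so greedy overshoots here.)

40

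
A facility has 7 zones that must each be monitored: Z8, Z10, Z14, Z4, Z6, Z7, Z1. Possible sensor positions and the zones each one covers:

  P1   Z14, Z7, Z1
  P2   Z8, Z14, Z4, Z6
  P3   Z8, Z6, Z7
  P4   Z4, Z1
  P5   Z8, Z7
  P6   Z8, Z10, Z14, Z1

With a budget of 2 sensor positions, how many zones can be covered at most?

6

Choosing P1, P2 covers {Z8, Z14, Z4, Z6, Z7, Z1} — 6 zones.
No choice of 2 sensor positions does better; here Z10 is left uncovered.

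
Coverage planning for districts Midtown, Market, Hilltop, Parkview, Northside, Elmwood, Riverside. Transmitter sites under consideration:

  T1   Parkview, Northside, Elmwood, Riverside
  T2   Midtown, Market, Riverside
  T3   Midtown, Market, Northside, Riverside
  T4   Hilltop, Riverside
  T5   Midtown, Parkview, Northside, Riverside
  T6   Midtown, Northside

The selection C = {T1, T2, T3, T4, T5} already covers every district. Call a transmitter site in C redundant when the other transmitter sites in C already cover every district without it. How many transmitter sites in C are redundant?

3

Drop T1: Elmwood uncovered — not redundant.
Drop T2: the rest still cover every district — redundant.
Drop T3: the rest still cover every district — redundant.
Drop T4: Hilltop uncovered — not redundant.
Drop T5: the rest still cover every district — redundant.
3 redundant: T2, T3, T5.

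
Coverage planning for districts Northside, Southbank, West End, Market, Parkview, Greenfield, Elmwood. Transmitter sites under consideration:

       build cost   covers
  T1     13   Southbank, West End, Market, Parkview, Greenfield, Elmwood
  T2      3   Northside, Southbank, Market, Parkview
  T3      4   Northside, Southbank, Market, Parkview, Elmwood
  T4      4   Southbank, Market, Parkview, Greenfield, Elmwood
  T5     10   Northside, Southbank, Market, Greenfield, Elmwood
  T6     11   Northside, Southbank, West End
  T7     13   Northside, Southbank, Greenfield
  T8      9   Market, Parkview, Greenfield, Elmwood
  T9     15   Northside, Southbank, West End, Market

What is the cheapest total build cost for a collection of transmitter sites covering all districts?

T4, T6 cover every district at build cost 4 + 11 = 15.
Any cover uses at least 2 transmitter sites; among all covering selections none totals below 15.

15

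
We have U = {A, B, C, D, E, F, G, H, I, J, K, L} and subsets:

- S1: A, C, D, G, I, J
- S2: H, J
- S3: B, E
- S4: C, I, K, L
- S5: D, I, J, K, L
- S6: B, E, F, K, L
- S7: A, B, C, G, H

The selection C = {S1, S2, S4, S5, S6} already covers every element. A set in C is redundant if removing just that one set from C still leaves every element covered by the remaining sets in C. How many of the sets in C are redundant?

2

Drop S1: A, G uncovered — not redundant.
Drop S2: H uncovered — not redundant.
Drop S4: the rest still cover every element — redundant.
Drop S5: the rest still cover every element — redundant.
Drop S6: B, E, F uncovered — not redundant.
2 redundant: S4, S5.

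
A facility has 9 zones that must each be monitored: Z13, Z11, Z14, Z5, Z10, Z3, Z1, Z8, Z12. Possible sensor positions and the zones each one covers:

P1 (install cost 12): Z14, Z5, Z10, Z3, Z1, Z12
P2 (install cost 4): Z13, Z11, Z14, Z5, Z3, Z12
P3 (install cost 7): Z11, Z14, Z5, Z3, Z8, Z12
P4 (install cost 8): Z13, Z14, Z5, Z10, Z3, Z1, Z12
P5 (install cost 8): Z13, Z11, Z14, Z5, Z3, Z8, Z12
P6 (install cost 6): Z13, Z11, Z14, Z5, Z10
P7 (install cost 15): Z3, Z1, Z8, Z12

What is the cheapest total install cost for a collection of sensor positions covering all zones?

15

P3, P4 cover every zone at install cost 7 + 8 = 15.
Any cover uses at least 2 sensor positions; among all covering selections none totals below 15.
Greedy by coverage-per-install cost would pick P2, P4, P3 for 19 — worse than the optimum 15.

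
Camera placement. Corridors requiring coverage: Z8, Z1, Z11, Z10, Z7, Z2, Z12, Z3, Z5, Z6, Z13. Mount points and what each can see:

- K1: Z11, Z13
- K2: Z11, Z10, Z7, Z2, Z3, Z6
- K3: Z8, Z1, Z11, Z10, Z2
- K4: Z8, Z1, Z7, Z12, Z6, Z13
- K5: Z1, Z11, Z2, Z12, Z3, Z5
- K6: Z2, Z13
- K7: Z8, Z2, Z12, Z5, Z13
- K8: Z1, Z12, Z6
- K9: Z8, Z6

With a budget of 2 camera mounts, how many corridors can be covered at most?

Choosing K2, K4 covers {Z8, Z1, Z11, Z10, Z7, Z2, Z12, Z3, Z6, Z13} — 10 corridors.
No choice of 2 camera mounts does better; here Z5 is left uncovered.

10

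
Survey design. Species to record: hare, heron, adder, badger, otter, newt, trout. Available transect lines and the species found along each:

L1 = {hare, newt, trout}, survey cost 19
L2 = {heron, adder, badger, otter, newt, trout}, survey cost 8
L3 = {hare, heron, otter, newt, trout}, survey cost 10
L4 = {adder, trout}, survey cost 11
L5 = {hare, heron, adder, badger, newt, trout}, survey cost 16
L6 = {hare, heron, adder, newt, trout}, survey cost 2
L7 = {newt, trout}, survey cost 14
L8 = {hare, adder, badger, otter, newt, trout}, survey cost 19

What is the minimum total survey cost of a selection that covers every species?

10

L2, L6 cover every species at survey cost 8 + 2 = 10.
Any cover uses at least 2 transects; among all covering selections none totals below 10.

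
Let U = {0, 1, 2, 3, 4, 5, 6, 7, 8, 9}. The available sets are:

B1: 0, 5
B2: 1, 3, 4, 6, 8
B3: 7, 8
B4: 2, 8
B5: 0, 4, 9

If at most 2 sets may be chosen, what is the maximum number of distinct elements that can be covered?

Choosing B1, B2 covers {0, 1, 3, 4, 5, 6, 8} — 7 elements.
No choice of 2 sets does better; here 2, 7, 9 are left uncovered.

7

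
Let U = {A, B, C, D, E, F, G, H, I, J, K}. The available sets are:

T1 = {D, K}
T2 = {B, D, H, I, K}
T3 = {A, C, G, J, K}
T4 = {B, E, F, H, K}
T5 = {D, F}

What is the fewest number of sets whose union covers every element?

3

T2, T3, T4 together cover {A, B, C, D, E, F, G, H, I, J, K} — every element.
No 2 of the 5 sets cover everything (all 10 pairs fall short), so 3 is minimum.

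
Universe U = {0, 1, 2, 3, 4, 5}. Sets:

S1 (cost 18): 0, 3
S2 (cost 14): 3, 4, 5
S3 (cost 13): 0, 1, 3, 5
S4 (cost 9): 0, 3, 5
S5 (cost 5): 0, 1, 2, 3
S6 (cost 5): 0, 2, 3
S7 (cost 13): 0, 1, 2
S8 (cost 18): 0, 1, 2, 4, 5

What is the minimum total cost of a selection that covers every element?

S2, S5 cover every element at cost 14 + 5 = 19.
Any cover uses at least 2 sets; among all covering selections none totals below 19.

19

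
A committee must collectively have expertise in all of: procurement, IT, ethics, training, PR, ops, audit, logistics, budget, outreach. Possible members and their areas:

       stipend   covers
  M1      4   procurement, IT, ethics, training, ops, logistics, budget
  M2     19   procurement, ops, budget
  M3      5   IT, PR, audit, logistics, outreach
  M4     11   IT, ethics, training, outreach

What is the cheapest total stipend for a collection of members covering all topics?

9

M1, M3 cover every topic at stipend 4 + 5 = 9.
Any cover uses at least 2 members; among all covering selections none totals below 9.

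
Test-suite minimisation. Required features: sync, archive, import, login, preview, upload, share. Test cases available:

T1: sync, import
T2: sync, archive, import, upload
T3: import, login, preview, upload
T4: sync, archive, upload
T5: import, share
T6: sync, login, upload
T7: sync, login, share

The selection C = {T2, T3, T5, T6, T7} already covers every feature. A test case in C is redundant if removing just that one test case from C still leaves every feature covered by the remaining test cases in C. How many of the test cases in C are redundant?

Drop T2: archive uncovered — not redundant.
Drop T3: preview uncovered — not redundant.
Drop T5: the rest still cover every feature — redundant.
Drop T6: the rest still cover every feature — redundant.
Drop T7: the rest still cover every feature — redundant.
3 redundant: T5, T6, T7.

3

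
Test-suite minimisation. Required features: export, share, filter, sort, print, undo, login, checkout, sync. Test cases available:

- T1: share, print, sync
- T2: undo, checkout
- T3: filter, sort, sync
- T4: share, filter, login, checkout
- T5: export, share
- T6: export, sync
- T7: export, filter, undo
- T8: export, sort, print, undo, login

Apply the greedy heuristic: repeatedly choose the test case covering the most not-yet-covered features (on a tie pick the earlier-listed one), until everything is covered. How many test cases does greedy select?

Pick 1: T8 covers 5 new features (export, sort, print, undo, login).
Pick 2: T4 covers 3 new features (share, filter, checkout).
Pick 3: T1 covers 1 new features (sync).
Greedy uses 3 test cases.

3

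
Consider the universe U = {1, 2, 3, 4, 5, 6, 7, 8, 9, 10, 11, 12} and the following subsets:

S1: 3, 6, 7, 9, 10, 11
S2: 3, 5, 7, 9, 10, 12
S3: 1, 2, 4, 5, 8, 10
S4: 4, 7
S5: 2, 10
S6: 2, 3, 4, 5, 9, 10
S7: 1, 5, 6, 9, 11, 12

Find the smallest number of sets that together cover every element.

S1, S2, S3 together cover {1, 2, 3, 4, 5, 6, 7, 8, 9, 10, 11, 12} — every element.
No 2 of the 7 sets cover everything (all 21 pairs fall short), so 3 is minimum.

3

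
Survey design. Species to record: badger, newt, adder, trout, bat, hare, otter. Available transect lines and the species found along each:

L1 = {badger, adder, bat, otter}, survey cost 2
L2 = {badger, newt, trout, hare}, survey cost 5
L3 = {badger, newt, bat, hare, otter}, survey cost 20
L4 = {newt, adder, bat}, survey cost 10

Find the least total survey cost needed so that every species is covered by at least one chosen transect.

L1, L2 cover every species at survey cost 2 + 5 = 7.
Any cover uses at least 2 transects; among all covering selections none totals below 7.

7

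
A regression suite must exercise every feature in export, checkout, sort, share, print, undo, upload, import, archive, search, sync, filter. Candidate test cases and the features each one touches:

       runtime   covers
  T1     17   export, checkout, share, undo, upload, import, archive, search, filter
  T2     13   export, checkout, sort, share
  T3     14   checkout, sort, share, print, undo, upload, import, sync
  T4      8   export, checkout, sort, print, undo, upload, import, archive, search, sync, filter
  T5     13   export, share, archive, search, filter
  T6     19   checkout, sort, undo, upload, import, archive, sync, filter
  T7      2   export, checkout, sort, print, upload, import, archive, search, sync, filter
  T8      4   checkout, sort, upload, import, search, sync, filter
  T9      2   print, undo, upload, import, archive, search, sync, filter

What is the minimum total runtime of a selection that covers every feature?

15

T2, T9 cover every feature at runtime 13 + 2 = 15.
Any cover uses at least 2 test cases; among all covering selections none totals below 15.
Greedy by coverage-per-runtime would pick T7, T9, T2 for 17 — worse than the optimum 15.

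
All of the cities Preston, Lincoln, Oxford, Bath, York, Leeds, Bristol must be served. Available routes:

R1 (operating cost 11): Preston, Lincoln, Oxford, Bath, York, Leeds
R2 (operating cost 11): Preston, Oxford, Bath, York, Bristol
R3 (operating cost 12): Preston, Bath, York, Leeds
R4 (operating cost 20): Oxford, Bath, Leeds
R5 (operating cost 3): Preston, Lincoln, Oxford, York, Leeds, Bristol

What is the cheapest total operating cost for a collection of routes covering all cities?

14

R1, R5 cover every city at operating cost 11 + 3 = 14.
Any cover uses at least 2 routes; among all covering selections none totals below 14.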